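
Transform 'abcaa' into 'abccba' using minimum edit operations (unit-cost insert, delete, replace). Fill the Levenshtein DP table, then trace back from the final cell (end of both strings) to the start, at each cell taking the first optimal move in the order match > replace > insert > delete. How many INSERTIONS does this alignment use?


Edit distance = 2. Backtracking from cell (5, 6) with preference match > replace > insert > delete,
then listing the resulting alignment 'abcaa' -> 'abccba' left to right:
  Step 1: keep 'a'
  Step 2: keep 'b'
  Step 3: insert 'c' [insertion #1]
  Step 4: keep 'c'
  Step 5: replace a->b
  Step 6: keep 'a'
Total insertions: 1

1


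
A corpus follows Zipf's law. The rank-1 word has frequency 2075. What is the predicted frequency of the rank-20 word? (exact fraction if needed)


Zipf's law: freq(rank) = f1 / rank
f1 = 2075, rank = 20
freq = 2075 / 20
GCD(2075, 20) = 5
Simplified: 415/4

415/4


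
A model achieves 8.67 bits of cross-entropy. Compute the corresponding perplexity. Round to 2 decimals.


Perplexity formula: PP = 2^H
H = 8.67
PP = 2^8.67
Decompose: 2^8.67 = 2^8 * 2^0.67
2^8 = 256, 2^0.67 ~ 1.5910730
PP ~ 256 * 1.5910730 = 407.3146880
Rounded to 2 decimals: 407.31

407.31


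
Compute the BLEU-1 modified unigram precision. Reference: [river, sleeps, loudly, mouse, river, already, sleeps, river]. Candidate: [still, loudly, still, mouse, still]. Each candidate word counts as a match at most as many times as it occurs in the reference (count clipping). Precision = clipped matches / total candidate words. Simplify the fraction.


Reference word counts: {'already': 1, 'loudly': 1, 'mouse': 1, 'river': 3, 'sleeps': 2}
Checking each candidate word (with clipping):
  'still' -> not in reference -> no match (matches: 0)
  'loudly' -> in reference (ref count 1, used 1/1) -> match (matches: 1)
  'still' -> not in reference -> no match (matches: 1)
  'mouse' -> in reference (ref count 1, used 1/1) -> match (matches: 2)
  'still' -> not in reference -> no match (matches: 2)
Clipped matches: 2, Candidate length: 5
Precision = 2/5

2/5


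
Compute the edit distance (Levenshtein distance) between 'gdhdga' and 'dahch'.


Building DP table for s1='gdhdga' (len 6) and s2='dahch' (len 5):
       d  a  h  c  h
    0  1  2  3  4  5
  g 1  1  2  3  4  5
  d 2  1  2  3  4  5
  h 3  2  2  2  3  4
  d 4  3  3  3  3  4
  g 5  4  4  4  4  4
  a 6  5  4  5  5  5
Edit distance = dp[6][5] = 5

5


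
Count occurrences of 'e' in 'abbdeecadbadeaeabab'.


Scanning 'abbdeecadbadeaeabab' for 'e':
  Position 4: 'e' -> MATCH (count: 1)
  Position 5: 'e' -> MATCH (count: 2)
  Position 12: 'e' -> MATCH (count: 3)
  Position 14: 'e' -> MATCH (count: 4)
Total occurrences of 'e': 4

4


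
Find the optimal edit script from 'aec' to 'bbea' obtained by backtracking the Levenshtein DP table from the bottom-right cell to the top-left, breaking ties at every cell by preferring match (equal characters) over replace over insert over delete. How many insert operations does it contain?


Edit distance = 3. Backtracking from cell (3, 4) with preference match > replace > insert > delete,
then listing the resulting alignment 'aec' -> 'bbea' left to right:
  Step 1: insert 'b' [insertion #1]
  Step 2: replace a->b
  Step 3: keep 'e'
  Step 4: replace c->a
Total insertions: 1

1


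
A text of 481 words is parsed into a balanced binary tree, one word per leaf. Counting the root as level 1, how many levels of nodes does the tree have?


In a balanced binary tree with n leaves the deepest leaf is ceil(log2(n)) edges below the root,
so counting node levels inclusive of root and leaves gives ceil(log2(n)) + 1 levels.
log2(481) = 8.9099
ceil(8.9099) = 9
levels = 9 + 1 = 10

10


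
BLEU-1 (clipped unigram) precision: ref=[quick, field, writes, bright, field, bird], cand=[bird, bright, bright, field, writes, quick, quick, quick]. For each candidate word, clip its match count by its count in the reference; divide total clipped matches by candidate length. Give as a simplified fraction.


Reference word counts: {'bird': 1, 'bright': 1, 'field': 2, 'quick': 1, 'writes': 1}
Checking each candidate word (with clipping):
  'bird' -> in reference (ref count 1, used 1/1) -> match (matches: 1)
  'bright' -> in reference (ref count 1, used 1/1) -> match (matches: 2)
  'bright' -> ref count 1 already used up (1/1) -> clipped, no match (matches: 2)
  'field' -> in reference (ref count 2, used 1/2) -> match (matches: 3)
  'writes' -> in reference (ref count 1, used 1/1) -> match (matches: 4)
  'quick' -> in reference (ref count 1, used 1/1) -> match (matches: 5)
  'quick' -> ref count 1 already used up (1/1) -> clipped, no match (matches: 5)
  'quick' -> ref count 1 already used up (1/1) -> clipped, no match (matches: 5)
Clipped matches: 5, Candidate length: 8
Precision = 5/8

5/8


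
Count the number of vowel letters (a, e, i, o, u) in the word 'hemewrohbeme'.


Scanning each character of 'hemewrohbeme':
  Position 1: 'h' -> consonant (running count: 0)
  Position 2: 'e' -> vowel (running count: 1)
  Position 3: 'm' -> consonant (running count: 1)
  Position 4: 'e' -> vowel (running count: 2)
  Position 5: 'w' -> consonant (running count: 2)
  Position 6: 'r' -> consonant (running count: 2)
  Position 7: 'o' -> vowel (running count: 3)
  Position 8: 'h' -> consonant (running count: 3)
  Position 9: 'b' -> consonant (running count: 3)
  Position 10: 'e' -> vowel (running count: 4)
  Position 11: 'm' -> consonant (running count: 4)
  Position 12: 'e' -> vowel (running count: 5)
Total vowels: 5

5


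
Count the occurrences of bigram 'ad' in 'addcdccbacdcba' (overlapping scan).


Scanning 'addcdccbacdcba' for bigram 'ad':
  Position 0: 'ad' -> MATCH
  Position 1: 'dd' -> no
  Position 2: 'dc' -> no
  Position 3: 'cd' -> no
  Position 4: 'dc' -> no
  Position 5: 'cc' -> no
  Position 6: 'cb' -> no
  Position 7: 'ba' -> no
  Position 8: 'ac' -> no
  Position 9: 'cd' -> no
  Position 10: 'dc' -> no
  Position 11: 'cb' -> no
  Position 12: 'ba' -> no
Total matches: 1

1


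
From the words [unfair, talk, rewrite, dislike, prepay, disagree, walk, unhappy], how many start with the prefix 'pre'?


Checking each word for prefix 'pre':
  'unfair' -> no (count: 0)
  'talk' -> no (count: 0)
  'rewrite' -> no (count: 0)
  'dislike' -> no (count: 0)
  'prepay' -> YES, starts with 'pre' (count: 1)
  'disagree' -> no (count: 1)
  'walk' -> no (count: 1)
  'unhappy' -> no (count: 1)
Total with prefix 'pre': 1

1


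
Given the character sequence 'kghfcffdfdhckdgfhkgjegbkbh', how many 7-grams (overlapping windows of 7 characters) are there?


String 'kghfcffdfdhckdgfhkgjegbkbh' has length L = 26.
Number of overlapping n-grams = L - n + 1
Substituting: 26 - 7 + 1 = 20

20


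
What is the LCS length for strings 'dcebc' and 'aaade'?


DP table for LCS of 'dcebc' and 'aaade':
       a  a  a  d  e
    0  0  0  0  0  0
  d 0  0  0  0  1  1
  c 0  0  0  0  1  1
  e 0  0  0  0  1  2
  b 0  0  0  0  1  2
  c 0  0  0  0  1  2
LCS: 'de'
LCS length = 2

2


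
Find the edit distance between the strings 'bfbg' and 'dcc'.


Building DP table for s1='bfbg' (len 4) and s2='dcc' (len 3):
       d  c  c
    0  1  2  3
  b 1  1  2  3
  f 2  2  2  3
  b 3  3  3  3
  g 4  4  4  4
Edit distance = dp[4][3] = 4

4


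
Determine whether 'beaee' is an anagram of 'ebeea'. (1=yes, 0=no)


Sort characters of 'beaee': 'abeee'
Sort characters of 'ebeea': 'abeee'
Sorted forms match -> they ARE anagrams
Result: 1

1


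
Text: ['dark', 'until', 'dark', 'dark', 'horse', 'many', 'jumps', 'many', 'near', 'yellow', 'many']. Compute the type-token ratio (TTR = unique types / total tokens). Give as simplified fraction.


Tokens: 11
Unique types: ('dark', 'horse', 'jumps', 'many', 'near', 'until', 'yellow') = 7
TTR = 7/11
Already in lowest terms.

7/11


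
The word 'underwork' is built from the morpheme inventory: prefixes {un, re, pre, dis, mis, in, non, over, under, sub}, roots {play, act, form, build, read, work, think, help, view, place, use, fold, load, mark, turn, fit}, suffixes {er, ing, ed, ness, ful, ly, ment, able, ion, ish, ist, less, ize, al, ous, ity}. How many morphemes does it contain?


Segmenting 'underwork' against the inventory:
  'under' -> prefix (morpheme 1)
  'work' -> root (morpheme 2)
Total morphemes: 2

2


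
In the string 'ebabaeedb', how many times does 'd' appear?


Scanning 'ebabaeedb' for 'd':
  Position 7: 'd' -> MATCH (count: 1)
Total occurrences of 'd': 1

1


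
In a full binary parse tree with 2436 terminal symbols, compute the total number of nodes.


Leaf nodes (terminals): 2436
Internal nodes = n - 1 = 2436 - 1 = 2435
Total = leaves + internal = 2436 + 2435 = 4871

4871


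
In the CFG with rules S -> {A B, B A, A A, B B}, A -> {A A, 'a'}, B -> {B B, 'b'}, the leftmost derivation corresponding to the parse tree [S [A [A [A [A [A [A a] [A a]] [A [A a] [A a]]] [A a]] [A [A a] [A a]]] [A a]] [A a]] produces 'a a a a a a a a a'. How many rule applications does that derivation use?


Every bracketed nonterminal node [X ...] in the tree is produced by exactly one rule application.
Reading the tree off as a leftmost derivation:
  Step 1: S  =>  A A   (applied S -> A A)
  Step 2: A A  =>  A A A   (applied A -> A A)
  Step 3: A A A  =>  A A A A   (applied A -> A A)
  Step 4: A A A A  =>  A A A A A   (applied A -> A A)
  Step 5: A A A A A  =>  A A A A A A   (applied A -> A A)
  Step 6: A A A A A A  =>  A A A A A A A   (applied A -> A A)
  Step 7: A A A A A A A  =>  a A A A A A A   (applied A -> a)
  Step 8: a A A A A A A  =>  a a A A A A A   (applied A -> a)
  Step 9: a a A A A A A  =>  a a A A A A A A   (applied A -> A A)
  Step 10: a a A A A A A A  =>  a a a A A A A A   (applied A -> a)
  Step 11: a a a A A A A A  =>  a a a a A A A A   (applied A -> a)
  Step 12: a a a a A A A A  =>  a a a a a A A A   (applied A -> a)
  Step 13: a a a a a A A A  =>  a a a a a A A A A   (applied A -> A A)
  Step 14: a a a a a A A A A  =>  a a a a a a A A A   (applied A -> a)
  Step 15: a a a a a a A A A  =>  a a a a a a a A A   (applied A -> a)
  Step 16: a a a a a a a A A  =>  a a a a a a a a A   (applied A -> a)
  Step 17: a a a a a a a a A  =>  a a a a a a a a a   (applied A -> a)
Final yield: a a a a a a a a a
Total rewrite steps: 17

17


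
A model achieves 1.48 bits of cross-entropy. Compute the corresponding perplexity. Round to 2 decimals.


Perplexity formula: PP = 2^H
H = 1.48
PP = 2^1.48
Decompose: 2^1.48 = 2^1 * 2^0.48
2^1 = 2, 2^0.48 ~ 1.3947437
PP ~ 2 * 1.3947437 = 2.7894874
Rounded to 2 decimals: 2.79

2.79


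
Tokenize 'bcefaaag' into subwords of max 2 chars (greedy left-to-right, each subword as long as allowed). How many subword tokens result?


'bcefaaag' has 8 characters.
Chunking with max size 2:
  Chunk 1: 'bc' (positions 0-1)
  Chunk 2: 'ef' (positions 2-3)
  Chunk 3: 'aa' (positions 4-5)
  Chunk 4: 'ag' (positions 6-7)
Total chunks: ceil(8 / 2) = 4

4


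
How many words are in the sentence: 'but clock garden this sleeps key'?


Counting words by splitting on spaces:
  Word 1: 'but'
  Word 2: 'clock'
  Word 3: 'garden'
  Word 4: 'this'
  Word 5: 'sleeps'
  Word 6: 'key'
Total words: 6

6


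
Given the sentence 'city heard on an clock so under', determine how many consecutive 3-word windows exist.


Word trigrams from [7] words:
  Trigram 1: (city heard on)
  Trigram 2: (heard on an)
  Trigram 3: (on an clock)
  Trigram 4: (an clock so)
  Trigram 5: (clock so under)
Total word trigrams: 7 - 2 = 5

5


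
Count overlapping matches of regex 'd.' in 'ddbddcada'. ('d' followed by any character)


Pattern: d. means 'd' followed by any character.
Scanning 'ddbddcada' position-by-position:
  Pos 0: window 'dd' -> MATCH
  Pos 1: window 'db' -> MATCH
  Pos 2: window 'bd' -> no
  Pos 3: window 'dd' -> MATCH
  Pos 4: window 'dc' -> MATCH
  Pos 5: window 'ca' -> no
  Pos 6: window 'ad' -> no
  Pos 7: window 'da' -> MATCH
  Pos 8: window 'a' -> no
Total matches: 5

5


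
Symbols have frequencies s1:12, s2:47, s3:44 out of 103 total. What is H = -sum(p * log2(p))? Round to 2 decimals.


Computing entropy H = -sum(p_i * log2(p_i)):
  s1: p = 12/103 = 0.1165, -p*log2(p) = 0.3613
  s2: p = 47/103 = 0.4563, -p*log2(p) = 0.5165
  s3: p = 44/103 = 0.4272, -p*log2(p) = 0.5242
H = sum of terms = 1.4020
Rounded to 2 decimals: 1.40

1.40


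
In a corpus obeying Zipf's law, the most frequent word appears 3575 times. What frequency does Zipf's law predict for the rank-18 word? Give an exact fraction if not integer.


Zipf's law: freq(rank) = f1 / rank
f1 = 3575, rank = 18
freq = 3575 / 18
GCD(3575, 18) = 1
Simplified: 3575/18

3575/18


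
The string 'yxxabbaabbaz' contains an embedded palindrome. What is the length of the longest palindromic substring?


Scanning 'yxxabbaabbaz' for palindromic substrings.
Substring at positions 3-10: 'abbaabba'.
Check: reverse('abbaabba') = 'abbaabba' -> palindrome confirmed.
Neighbouring characters ('x' / 'z') break symmetry, so it cannot extend further.
No longer palindromic substring exists; longest length = 8

8


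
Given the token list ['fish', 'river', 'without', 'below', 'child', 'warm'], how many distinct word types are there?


Listing all tokens and tracking unique types:
  Token 1: 'fish' -> NEW (unique so far: 1)
  Token 2: 'river' -> NEW (unique so far: 2)
  Token 3: 'without' -> NEW (unique so far: 3)
  Token 4: 'below' -> NEW (unique so far: 4)
  Token 5: 'child' -> NEW (unique so far: 5)
  Token 6: 'warm' -> NEW (unique so far: 6)
Unique types: ('below', 'child', 'fish', 'river', 'warm', 'without')
Vocabulary size: 6

6


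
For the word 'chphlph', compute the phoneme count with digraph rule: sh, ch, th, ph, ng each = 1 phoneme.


Parsing 'chphlph' greedily, digraphs first:
  'ch' -> digraph (1 consonant phoneme) (phonemes so far: 1)
  'ph' -> digraph (1 consonant phoneme) (phonemes so far: 2)
  'l' -> consonant phoneme (phonemes so far: 3)
  'ph' -> digraph (1 consonant phoneme) (phonemes so far: 4)
Total phonemes: 4

4


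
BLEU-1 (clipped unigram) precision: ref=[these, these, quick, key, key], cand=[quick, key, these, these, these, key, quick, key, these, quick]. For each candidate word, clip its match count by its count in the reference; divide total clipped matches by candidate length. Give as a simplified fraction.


Reference word counts: {'key': 2, 'quick': 1, 'these': 2}
Checking each candidate word (with clipping):
  'quick' -> in reference (ref count 1, used 1/1) -> match (matches: 1)
  'key' -> in reference (ref count 2, used 1/2) -> match (matches: 2)
  'these' -> in reference (ref count 2, used 1/2) -> match (matches: 3)
  'these' -> in reference (ref count 2, used 2/2) -> match (matches: 4)
  'these' -> ref count 2 already used up (2/2) -> clipped, no match (matches: 4)
  'key' -> in reference (ref count 2, used 2/2) -> match (matches: 5)
  'quick' -> ref count 1 already used up (1/1) -> clipped, no match (matches: 5)
  'key' -> ref count 2 already used up (2/2) -> clipped, no match (matches: 5)
  'these' -> ref count 2 already used up (2/2) -> clipped, no match (matches: 5)
  'quick' -> ref count 1 already used up (1/1) -> clipped, no match (matches: 5)
Clipped matches: 5, Candidate length: 10
Precision = 5/10 = 1/2

1/2


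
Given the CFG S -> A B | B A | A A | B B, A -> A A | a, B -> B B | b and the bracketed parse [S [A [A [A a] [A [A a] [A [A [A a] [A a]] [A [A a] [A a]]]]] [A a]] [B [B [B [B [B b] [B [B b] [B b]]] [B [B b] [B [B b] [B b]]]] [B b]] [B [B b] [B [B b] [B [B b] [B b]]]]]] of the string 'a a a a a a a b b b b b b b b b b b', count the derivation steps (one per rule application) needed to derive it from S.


Every bracketed nonterminal node [X ...] in the tree is produced by exactly one rule application.
Reading the tree off as a leftmost derivation:
  Step 1: S  =>  A B   (applied S -> A B)
  Step 2: A B  =>  A A B   (applied A -> A A)
  Step 3: A A B  =>  A A A B   (applied A -> A A)
  Step 4: A A A B  =>  a A A B   (applied A -> a)
  Step 5: a A A B  =>  a A A A B   (applied A -> A A)
  Step 6: a A A A B  =>  a a A A B   (applied A -> a)
  Step 7: a a A A B  =>  a a A A A B   (applied A -> A A)
  Step 8: a a A A A B  =>  a a A A A A B   (applied A -> A A)
  Step 9: a a A A A A B  =>  a a a A A A B   (applied A -> a)
  Step 10: a a a A A A B  =>  a a a a A A B   (applied A -> a)
  Step 11: a a a a A A B  =>  a a a a A A A B   (applied A -> A A)
  Step 12: a a a a A A A B  =>  a a a a a A A B   (applied A -> a)
  Step 13: a a a a a A A B  =>  a a a a a a A B   (applied A -> a)
  Step 14: a a a a a a A B  =>  a a a a a a a B   (applied A -> a)
  Step 15: a a a a a a a B  =>  a a a a a a a B B   (applied B -> B B)
  Step 16: a a a a a a a B B  =>  a a a a a a a B B B   (applied B -> B B)
  Step 17: a a a a a a a B B B  =>  a a a a a a a B B B B   (applied B -> B B)
  Step 18: a a a a a a a B B B B  =>  a a a a a a a B B B B B   (applied B -> B B)
  Step 19: a a a a a a a B B B B B  =>  a a a a a a a b B B B B   (applied B -> b)
  Step 20: a a a a a a a b B B B B  =>  a a a a a a a b B B B B B   (applied B -> B B)
  Step 21: a a a a a a a b B B B B B  =>  a a a a a a a b b B B B B   (applied B -> b)
  Step 22: a a a a a a a b b B B B B  =>  a a a a a a a b b b B B B   (applied B -> b)
  Step 23: a a a a a a a b b b B B B  =>  a a a a a a a b b b B B B B   (applied B -> B B)
  Step 24: a a a a a a a b b b B B B B  =>  a a a a a a a b b b b B B B   (applied B -> b)
  Step 25: a a a a a a a b b b b B B B  =>  a a a a a a a b b b b B B B B   (applied B -> B B)
  Step 26: a a a a a a a b b b b B B B B  =>  a a a a a a a b b b b b B B B   (applied B -> b)
  Step 27: a a a a a a a b b b b b B B B  =>  a a a a a a a b b b b b b B B   (applied B -> b)
  Step 28: a a a a a a a b b b b b b B B  =>  a a a a a a a b b b b b b b B   (applied B -> b)
  Step 29: a a a a a a a b b b b b b b B  =>  a a a a a a a b b b b b b b B B   (applied B -> B B)
  Step 30: a a a a a a a b b b b b b b B B  =>  a a a a a a a b b b b b b b b B   (applied B -> b)
  Step 31: a a a a a a a b b b b b b b b B  =>  a a a a a a a b b b b b b b b B B   (applied B -> B B)
  Step 32: a a a a a a a b b b b b b b b B B  =>  a a a a a a a b b b b b b b b b B   (applied B -> b)
  Step 33: a a a a a a a b b b b b b b b b B  =>  a a a a a a a b b b b b b b b b B B   (applied B -> B B)
  Step 34: a a a a a a a b b b b b b b b b B B  =>  a a a a a a a b b b b b b b b b b B   (applied B -> b)
  Step 35: a a a a a a a b b b b b b b b b b B  =>  a a a a a a a b b b b b b b b b b b   (applied B -> b)
Final yield: a a a a a a a b b b b b b b b b b b
Total rewrite steps: 35

35


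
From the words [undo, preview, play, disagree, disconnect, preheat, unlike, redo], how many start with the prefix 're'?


Checking each word for prefix 're':
  'undo' -> no (count: 0)
  'preview' -> no (count: 0)
  'play' -> no (count: 0)
  'disagree' -> no (count: 0)
  'disconnect' -> no (count: 0)
  'preheat' -> no (count: 0)
  'unlike' -> no (count: 0)
  'redo' -> YES, starts with 're' (count: 1)
Total with prefix 're': 1

1


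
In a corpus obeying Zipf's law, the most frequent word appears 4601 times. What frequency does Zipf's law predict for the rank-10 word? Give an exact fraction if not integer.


Zipf's law: freq(rank) = f1 / rank
f1 = 4601, rank = 10
freq = 4601 / 10
GCD(4601, 10) = 1
Simplified: 4601/10

4601/10


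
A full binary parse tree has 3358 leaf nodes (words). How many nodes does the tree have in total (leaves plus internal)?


Leaf nodes (terminals): 3358
Internal nodes = n - 1 = 3358 - 1 = 3357
Total = leaves + internal = 3358 + 3357 = 6715

6715


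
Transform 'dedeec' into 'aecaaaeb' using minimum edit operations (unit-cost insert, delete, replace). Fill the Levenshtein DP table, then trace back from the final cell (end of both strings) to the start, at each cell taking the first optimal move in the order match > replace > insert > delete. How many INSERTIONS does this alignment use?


Edit distance = 6. Backtracking from cell (6, 8) with preference match > replace > insert > delete,
then listing the resulting alignment 'dedeec' -> 'aecaaaeb' left to right:
  Step 1: replace d->a
  Step 2: keep 'e'
  Step 3: insert 'c' [insertion #1]
  Step 4: insert 'a' [insertion #2]
  Step 5: replace d->a
  Step 6: replace e->a
  Step 7: keep 'e'
  Step 8: replace c->b
Total insertions: 2

2


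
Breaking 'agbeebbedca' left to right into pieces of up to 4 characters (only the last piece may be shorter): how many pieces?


'agbeebbedca' has 11 characters.
Chunking with max size 4:
  Chunk 1: 'agbe' (positions 0-3)
  Chunk 2: 'ebbe' (positions 4-7)
  Chunk 3: 'dca' (positions 8-10)
Total chunks: ceil(11 / 4) = 3

3


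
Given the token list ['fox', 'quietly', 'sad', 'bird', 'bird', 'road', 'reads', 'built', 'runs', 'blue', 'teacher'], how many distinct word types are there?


Listing all tokens and tracking unique types:
  Token 1: 'fox' -> NEW (unique so far: 1)
  Token 2: 'quietly' -> NEW (unique so far: 2)
  Token 3: 'sad' -> NEW (unique so far: 3)
  Token 4: 'bird' -> NEW (unique so far: 4)
  Token 5: 'bird' -> duplicate (unique so far: 4)
  Token 6: 'road' -> NEW (unique so far: 5)
  Token 7: 'reads' -> NEW (unique so far: 6)
  Token 8: 'built' -> NEW (unique so far: 7)
  Token 9: 'runs' -> NEW (unique so far: 8)
  Token 10: 'blue' -> NEW (unique so far: 9)
  Token 11: 'teacher' -> NEW (unique so far: 10)
Unique types: ('bird', 'blue', 'built', 'fox', 'quietly', 'reads', 'road', 'runs', 'sad', 'teacher')
Vocabulary size: 10

10


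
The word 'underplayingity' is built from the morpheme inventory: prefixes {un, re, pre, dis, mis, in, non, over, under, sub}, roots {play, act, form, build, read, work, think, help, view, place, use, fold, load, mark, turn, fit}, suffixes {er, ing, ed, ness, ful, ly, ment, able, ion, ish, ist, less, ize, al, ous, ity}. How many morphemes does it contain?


Segmenting 'underplayingity' against the inventory:
  'under' -> prefix (morpheme 1)
  'play' -> root (morpheme 2)
  'ing' -> suffix (morpheme 3)
  'ity' -> suffix (morpheme 4)
Total morphemes: 4

4


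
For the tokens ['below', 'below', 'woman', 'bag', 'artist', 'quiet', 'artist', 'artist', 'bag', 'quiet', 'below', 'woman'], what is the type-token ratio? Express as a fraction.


Tokens: 12
Unique types: ('artist', 'bag', 'below', 'quiet', 'woman') = 5
TTR = 5/12
Already in lowest terms.

5/12


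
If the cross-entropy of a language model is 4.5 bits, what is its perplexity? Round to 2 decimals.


Perplexity formula: PP = 2^H
H = 4.5
PP = 2^4.5
Decompose: 2^4.5 = 2^4 * 2^0.5 = 2^4 * sqrt(2)
2^4 = 16, sqrt(2) ~ 1.4142136
PP ~ 16 * 1.4142136 = 22.6274176
Rounded to 2 decimals: 22.63

22.63


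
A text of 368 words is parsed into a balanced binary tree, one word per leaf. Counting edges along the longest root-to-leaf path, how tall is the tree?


In a balanced binary tree with n leaves the deepest leaf is ceil(log2(n)) edges below the root.
log2(368) = 8.5236
ceil(8.5236) = 9
height (edges) = 9

9


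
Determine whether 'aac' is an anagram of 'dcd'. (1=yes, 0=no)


Sort characters of 'aac': 'aac'
Sort characters of 'dcd': 'cdd'
Sorted forms differ -> they are NOT anagrams
Result: 0

0


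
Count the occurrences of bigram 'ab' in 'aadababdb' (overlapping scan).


Scanning 'aadababdb' for bigram 'ab':
  Position 0: 'aa' -> no
  Position 1: 'ad' -> no
  Position 2: 'da' -> no
  Position 3: 'ab' -> MATCH
  Position 4: 'ba' -> no
  Position 5: 'ab' -> MATCH
  Position 6: 'bd' -> no
  Position 7: 'db' -> no
Total matches: 2

2


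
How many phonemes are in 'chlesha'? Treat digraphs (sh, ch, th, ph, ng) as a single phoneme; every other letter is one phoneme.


Parsing 'chlesha' greedily, digraphs first:
  'ch' -> digraph (1 consonant phoneme) (phonemes so far: 1)
  'l' -> consonant phoneme (phonemes so far: 2)
  'e' -> vowel phoneme (phonemes so far: 3)
  'sh' -> digraph (1 consonant phoneme) (phonemes so far: 4)
  'a' -> vowel phoneme (phonemes so far: 5)
Total phonemes: 5

5


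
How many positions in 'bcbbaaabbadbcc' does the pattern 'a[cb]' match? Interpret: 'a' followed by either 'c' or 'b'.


Pattern: a[cb] means 'a' followed by either 'c' or 'b'.
Scanning 'bcbbaaabbadbcc' position-by-position:
  Pos 0: window 'bc' -> no
  Pos 1: window 'cb' -> no
  Pos 2: window 'bb' -> no
  Pos 3: window 'ba' -> no
  Pos 4: window 'aa' -> no
  Pos 5: window 'aa' -> no
  Pos 6: window 'ab' -> MATCH
  Pos 7: window 'bb' -> no
  Pos 8: window 'ba' -> no
  Pos 9: window 'ad' -> no
  Pos 10: window 'db' -> no
  Pos 11: window 'bc' -> no
  Pos 12: window 'cc' -> no
  Pos 13: window 'c' -> no
Total matches: 1

1


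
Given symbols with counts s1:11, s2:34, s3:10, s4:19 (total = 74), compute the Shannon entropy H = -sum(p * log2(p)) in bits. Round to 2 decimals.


Computing entropy H = -sum(p_i * log2(p_i)):
  s1: p = 11/74 = 0.1486, -p*log2(p) = 0.4088
  s2: p = 34/74 = 0.4595, -p*log2(p) = 0.5155
  s3: p = 10/74 = 0.1351, -p*log2(p) = 0.3902
  s4: p = 19/74 = 0.2568, -p*log2(p) = 0.5036
H = sum of terms = 1.8181
Rounded to 2 decimals: 1.82

1.82


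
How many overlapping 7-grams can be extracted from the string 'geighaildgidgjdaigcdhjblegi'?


String 'geighaildgidgjdaigcdhjblegi' has length L = 27.
Number of overlapping n-grams = L - n + 1
Substituting: 27 - 7 + 1 = 21

21


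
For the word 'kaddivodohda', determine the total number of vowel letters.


Scanning each character of 'kaddivodohda':
  Position 1: 'k' -> consonant (running count: 0)
  Position 2: 'a' -> vowel (running count: 1)
  Position 3: 'd' -> consonant (running count: 1)
  Position 4: 'd' -> consonant (running count: 1)
  Position 5: 'i' -> vowel (running count: 2)
  Position 6: 'v' -> consonant (running count: 2)
  Position 7: 'o' -> vowel (running count: 3)
  Position 8: 'd' -> consonant (running count: 3)
  Position 9: 'o' -> vowel (running count: 4)
  Position 10: 'h' -> consonant (running count: 4)
  Position 11: 'd' -> consonant (running count: 4)
  Position 12: 'a' -> vowel (running count: 5)
Total vowels: 5

5


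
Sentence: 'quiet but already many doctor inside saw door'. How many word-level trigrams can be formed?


Word trigrams from [8] words:
  Trigram 1: (quiet but already)
  Trigram 2: (but already many)
  Trigram 3: (already many doctor)
  Trigram 4: (many doctor inside)
  Trigram 5: (doctor inside saw)
  Trigram 6: (inside saw door)
Total word trigrams: 8 - 2 = 6

6


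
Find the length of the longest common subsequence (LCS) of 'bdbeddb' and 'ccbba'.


DP table for LCS of 'bdbeddb' and 'ccbba':
       c  c  b  b  a
    0  0  0  0  0  0
  b 0  0  0  1  1  1
  d 0  0  0  1  1  1
  b 0  0  0  1  2  2
  e 0  0  0  1  2  2
  d 0  0  0  1  2  2
  d 0  0  0  1  2  2
  b 0  0  0  1  2  2
LCS: 'bb'
LCS length = 2

2


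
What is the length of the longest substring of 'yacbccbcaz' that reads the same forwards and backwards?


Scanning 'yacbccbcaz' for palindromic substrings.
Substring at positions 1-8: 'acbccbca'.
Check: reverse('acbccbca') = 'acbccbca' -> palindrome confirmed.
Neighbouring characters ('y' / 'z') break symmetry, so it cannot extend further.
No longer palindromic substring exists; longest length = 8

8


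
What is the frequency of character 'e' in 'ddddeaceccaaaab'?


Scanning 'ddddeaceccaaaab' for 'e':
  Position 4: 'e' -> MATCH (count: 1)
  Position 7: 'e' -> MATCH (count: 2)
Total occurrences of 'e': 2

2


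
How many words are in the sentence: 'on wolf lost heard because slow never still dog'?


Counting words by splitting on spaces:
  Word 1: 'on'
  Word 2: 'wolf'
  Word 3: 'lost'
  Word 4: 'heard'
  Word 5: 'because'
  Word 6: 'slow'
  Word 7: 'never'
  Word 8: 'still'
  Word 9: 'dog'
Total words: 9

9


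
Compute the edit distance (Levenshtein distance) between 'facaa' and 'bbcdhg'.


Building DP table for s1='facaa' (len 5) and s2='bbcdhg' (len 6):
       b  b  c  d  h  g
    0  1  2  3  4  5  6
  f 1  1  2  3  4  5  6
  a 2  2  2  3  4  5  6
  c 3  3  3  2  3  4  5
  a 4  4  4  3  3  4  5
  a 5  5  5  4  4  4  5
Edit distance = dp[5][6] = 5

5


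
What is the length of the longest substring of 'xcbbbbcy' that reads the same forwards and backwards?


Scanning 'xcbbbbcy' for palindromic substrings.
Substring at positions 1-6: 'cbbbbc'.
Check: reverse('cbbbbc') = 'cbbbbc' -> palindrome confirmed.
Neighbouring characters ('x' / 'y') break symmetry, so it cannot extend further.
No longer palindromic substring exists; longest length = 6

6


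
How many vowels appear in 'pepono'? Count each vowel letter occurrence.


Scanning each character of 'pepono':
  Position 1: 'p' -> consonant (running count: 0)
  Position 2: 'e' -> vowel (running count: 1)
  Position 3: 'p' -> consonant (running count: 1)
  Position 4: 'o' -> vowel (running count: 2)
  Position 5: 'n' -> consonant (running count: 2)
  Position 6: 'o' -> vowel (running count: 3)
Total vowels: 3

3


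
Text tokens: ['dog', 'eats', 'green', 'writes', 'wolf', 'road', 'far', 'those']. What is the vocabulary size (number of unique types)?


Listing all tokens and tracking unique types:
  Token 1: 'dog' -> NEW (unique so far: 1)
  Token 2: 'eats' -> NEW (unique so far: 2)
  Token 3: 'green' -> NEW (unique so far: 3)
  Token 4: 'writes' -> NEW (unique so far: 4)
  Token 5: 'wolf' -> NEW (unique so far: 5)
  Token 6: 'road' -> NEW (unique so far: 6)
  Token 7: 'far' -> NEW (unique so far: 7)
  Token 8: 'those' -> NEW (unique so far: 8)
Unique types: ('dog', 'eats', 'far', 'green', 'road', 'those', 'wolf', 'writes')
Vocabulary size: 8

8


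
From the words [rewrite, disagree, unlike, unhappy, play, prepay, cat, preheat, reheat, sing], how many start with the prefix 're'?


Checking each word for prefix 're':
  'rewrite' -> YES, starts with 're' (count: 1)
  'disagree' -> no (count: 1)
  'unlike' -> no (count: 1)
  'unhappy' -> no (count: 1)
  'play' -> no (count: 1)
  'prepay' -> no (count: 1)
  'cat' -> no (count: 1)
  'preheat' -> no (count: 1)
  'reheat' -> YES, starts with 're' (count: 2)
  'sing' -> no (count: 2)
Total with prefix 're': 2

2


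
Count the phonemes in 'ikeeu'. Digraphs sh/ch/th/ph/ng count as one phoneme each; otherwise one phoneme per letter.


Parsing 'ikeeu' greedily, digraphs first:
  'i' -> vowel phoneme (phonemes so far: 1)
  'k' -> consonant phoneme (phonemes so far: 2)
  'e' -> vowel phoneme (phonemes so far: 3)
  'e' -> vowel phoneme (phonemes so far: 4)
  'u' -> vowel phoneme (phonemes so far: 5)
Total phonemes: 5

5


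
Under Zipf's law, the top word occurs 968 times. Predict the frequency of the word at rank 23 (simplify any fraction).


Zipf's law: freq(rank) = f1 / rank
f1 = 968, rank = 23
freq = 968 / 23
GCD(968, 23) = 1
Simplified: 968/23

968/23


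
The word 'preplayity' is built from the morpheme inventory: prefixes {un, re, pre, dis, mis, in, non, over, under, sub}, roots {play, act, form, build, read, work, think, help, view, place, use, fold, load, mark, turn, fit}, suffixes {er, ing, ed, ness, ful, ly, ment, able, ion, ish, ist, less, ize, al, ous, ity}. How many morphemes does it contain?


Segmenting 'preplayity' against the inventory:
  'pre' -> prefix (morpheme 1)
  'play' -> root (morpheme 2)
  'ity' -> suffix (morpheme 3)
Total morphemes: 3

3


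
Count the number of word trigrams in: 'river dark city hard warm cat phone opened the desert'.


Word trigrams from [10] words:
  Trigram 1: (river dark city)
  Trigram 2: (dark city hard)
  Trigram 3: (city hard warm)
  Trigram 4: (hard warm cat)
  Trigram 5: (warm cat phone)
  Trigram 6: (cat phone opened)
  Trigram 7: (phone opened the)
  Trigram 8: (opened the desert)
Total word trigrams: 10 - 2 = 8

8


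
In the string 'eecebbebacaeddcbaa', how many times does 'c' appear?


Scanning 'eecebbebacaeddcbaa' for 'c':
  Position 2: 'c' -> MATCH (count: 1)
  Position 9: 'c' -> MATCH (count: 2)
  Position 14: 'c' -> MATCH (count: 3)
Total occurrences of 'c': 3

3


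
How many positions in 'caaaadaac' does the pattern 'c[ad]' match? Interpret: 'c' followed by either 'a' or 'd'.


Pattern: c[ad] means 'c' followed by either 'a' or 'd'.
Scanning 'caaaadaac' position-by-position:
  Pos 0: window 'ca' -> MATCH
  Pos 1: window 'aa' -> no
  Pos 2: window 'aa' -> no
  Pos 3: window 'aa' -> no
  Pos 4: window 'ad' -> no
  Pos 5: window 'da' -> no
  Pos 6: window 'aa' -> no
  Pos 7: window 'ac' -> no
  Pos 8: window 'c' -> no
Total matches: 1

1


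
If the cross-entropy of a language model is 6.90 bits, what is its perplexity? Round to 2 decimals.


Perplexity formula: PP = 2^H
H = 6.90
PP = 2^6.90
Decompose: 2^6.90 = 2^6 * 2^0.90
2^6 = 64, 2^0.90 ~ 1.8660660
PP ~ 64 * 1.8660660 = 119.4282240
Rounded to 2 decimals: 119.43

119.43


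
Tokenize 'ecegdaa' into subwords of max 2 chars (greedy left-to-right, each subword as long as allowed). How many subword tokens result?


'ecegdaa' has 7 characters.
Chunking with max size 2:
  Chunk 1: 'ec' (positions 0-1)
  Chunk 2: 'eg' (positions 2-3)
  Chunk 3: 'da' (positions 4-5)
  Chunk 4: 'a' (positions 6-6)
Total chunks: ceil(7 / 2) = 4

4


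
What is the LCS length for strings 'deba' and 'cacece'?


DP table for LCS of 'deba' and 'cacece':
       c  a  c  e  c  e
    0  0  0  0  0  0  0
  d 0  0  0  0  0  0  0
  e 0  0  0  0  1  1  1
  b 0  0  0  0  1  1  1
  a 0  0  1  1  1  1  1
LCS: 'e'
LCS length = 1

1


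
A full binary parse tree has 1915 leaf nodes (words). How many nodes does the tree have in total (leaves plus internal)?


Leaf nodes (terminals): 1915
Internal nodes = n - 1 = 1915 - 1 = 1914
Total = leaves + internal = 1915 + 1914 = 3829

3829


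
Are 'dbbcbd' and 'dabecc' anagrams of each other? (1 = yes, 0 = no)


Sort characters of 'dbbcbd': 'bbbcdd'
Sort characters of 'dabecc': 'abccde'
Sorted forms differ -> they are NOT anagrams
Result: 0

0


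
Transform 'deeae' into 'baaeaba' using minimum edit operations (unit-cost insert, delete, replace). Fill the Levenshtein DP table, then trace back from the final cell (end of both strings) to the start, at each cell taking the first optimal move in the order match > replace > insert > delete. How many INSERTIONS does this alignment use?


Edit distance = 5. Backtracking from cell (5, 7) with preference match > replace > insert > delete,
then listing the resulting alignment 'deeae' -> 'baaeaba' left to right:
  Step 1: insert 'b' [insertion #1]
  Step 2: replace d->a
  Step 3: replace e->a
  Step 4: keep 'e'
  Step 5: keep 'a'
  Step 6: insert 'b' [insertion #2]
  Step 7: replace e->a
Total insertions: 2

2


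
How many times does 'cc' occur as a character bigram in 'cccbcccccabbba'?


Scanning 'cccbcccccabbba' for bigram 'cc':
  Position 0: 'cc' -> MATCH
  Position 1: 'cc' -> MATCH
  Position 2: 'cb' -> no
  Position 3: 'bc' -> no
  Position 4: 'cc' -> MATCH
  Position 5: 'cc' -> MATCH
  Position 6: 'cc' -> MATCH
  Position 7: 'cc' -> MATCH
  Position 8: 'ca' -> no
  Position 9: 'ab' -> no
  Position 10: 'bb' -> no
  Position 11: 'bb' -> no
  Position 12: 'ba' -> no
Total matches: 6

6


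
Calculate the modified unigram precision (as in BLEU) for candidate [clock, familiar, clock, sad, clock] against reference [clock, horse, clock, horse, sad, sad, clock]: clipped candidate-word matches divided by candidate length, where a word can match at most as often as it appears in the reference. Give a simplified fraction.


Reference word counts: {'clock': 3, 'horse': 2, 'sad': 2}
Checking each candidate word (with clipping):
  'clock' -> in reference (ref count 3, used 1/3) -> match (matches: 1)
  'familiar' -> not in reference -> no match (matches: 1)
  'clock' -> in reference (ref count 3, used 2/3) -> match (matches: 2)
  'sad' -> in reference (ref count 2, used 1/2) -> match (matches: 3)
  'clock' -> in reference (ref count 3, used 3/3) -> match (matches: 4)
Clipped matches: 4, Candidate length: 5
Precision = 4/5

4/5


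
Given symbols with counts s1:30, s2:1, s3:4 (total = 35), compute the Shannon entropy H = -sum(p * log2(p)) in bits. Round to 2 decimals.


Computing entropy H = -sum(p_i * log2(p_i)):
  s1: p = 30/35 = 0.8571, -p*log2(p) = 0.1906
  s2: p = 1/35 = 0.0286, -p*log2(p) = 0.1466
  s3: p = 4/35 = 0.1143, -p*log2(p) = 0.3576
H = sum of terms = 0.6948
Rounded to 2 decimals: 0.69

0.69


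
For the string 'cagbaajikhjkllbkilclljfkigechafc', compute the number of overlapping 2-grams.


String 'cagbaajikhjkllbkilclljfkigechafc' has length L = 32.
Number of overlapping n-grams = L - n + 1
Substituting: 32 - 2 + 1 = 31

31


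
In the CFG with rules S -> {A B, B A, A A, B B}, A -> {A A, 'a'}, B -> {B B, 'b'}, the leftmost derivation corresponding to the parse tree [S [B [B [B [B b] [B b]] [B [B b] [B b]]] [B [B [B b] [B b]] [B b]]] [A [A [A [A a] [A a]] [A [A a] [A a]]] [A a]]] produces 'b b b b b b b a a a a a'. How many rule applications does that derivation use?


Every bracketed nonterminal node [X ...] in the tree is produced by exactly one rule application.
Reading the tree off as a leftmost derivation:
  Step 1: S  =>  B A   (applied S -> B A)
  Step 2: B A  =>  B B A   (applied B -> B B)
  Step 3: B B A  =>  B B B A   (applied B -> B B)
  Step 4: B B B A  =>  B B B B A   (applied B -> B B)
  Step 5: B B B B A  =>  b B B B A   (applied B -> b)
  Step 6: b B B B A  =>  b b B B A   (applied B -> b)
  Step 7: b b B B A  =>  b b B B B A   (applied B -> B B)
  Step 8: b b B B B A  =>  b b b B B A   (applied B -> b)
  Step 9: b b b B B A  =>  b b b b B A   (applied B -> b)
  Step 10: b b b b B A  =>  b b b b B B A   (applied B -> B B)
  Step 11: b b b b B B A  =>  b b b b B B B A   (applied B -> B B)
  Step 12: b b b b B B B A  =>  b b b b b B B A   (applied B -> b)
  Step 13: b b b b b B B A  =>  b b b b b b B A   (applied B -> b)
  Step 14: b b b b b b B A  =>  b b b b b b b A   (applied B -> b)
  Step 15: b b b b b b b A  =>  b b b b b b b A A   (applied A -> A A)
  Step 16: b b b b b b b A A  =>  b b b b b b b A A A   (applied A -> A A)
  Step 17: b b b b b b b A A A  =>  b b b b b b b A A A A   (applied A -> A A)
  Step 18: b b b b b b b A A A A  =>  b b b b b b b a A A A   (applied A -> a)
  Step 19: b b b b b b b a A A A  =>  b b b b b b b a a A A   (applied A -> a)
  Step 20: b b b b b b b a a A A  =>  b b b b b b b a a A A A   (applied A -> A A)
  Step 21: b b b b b b b a a A A A  =>  b b b b b b b a a a A A   (applied A -> a)
  Step 22: b b b b b b b a a a A A  =>  b b b b b b b a a a a A   (applied A -> a)
  Step 23: b b b b b b b a a a a A  =>  b b b b b b b a a a a a   (applied A -> a)
Final yield: b b b b b b b a a a a a
Total rewrite steps: 23

23


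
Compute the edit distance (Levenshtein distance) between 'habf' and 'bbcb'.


Building DP table for s1='habf' (len 4) and s2='bbcb' (len 4):
       b  b  c  b
    0  1  2  3  4
  h 1  1  2  3  4
  a 2  2  2  3  4
  b 3  2  2  3  3
  f 4  3  3  3  4
Edit distance = dp[4][4] = 4

4


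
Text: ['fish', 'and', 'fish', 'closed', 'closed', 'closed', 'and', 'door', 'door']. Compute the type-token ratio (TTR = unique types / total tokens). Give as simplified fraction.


Tokens: 9
Unique types: ('and', 'closed', 'door', 'fish') = 4
TTR = 4/9
Already in lowest terms.

4/9


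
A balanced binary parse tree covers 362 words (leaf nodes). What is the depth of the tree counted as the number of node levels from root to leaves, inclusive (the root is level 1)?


In a balanced binary tree with n leaves the deepest leaf is ceil(log2(n)) edges below the root,
so counting node levels inclusive of root and leaves gives ceil(log2(n)) + 1 levels.
log2(362) = 8.4998
ceil(8.4998) = 9
levels = 9 + 1 = 10

10


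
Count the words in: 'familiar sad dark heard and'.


Counting words by splitting on spaces:
  Word 1: 'familiar'
  Word 2: 'sad'
  Word 3: 'dark'
  Word 4: 'heard'
  Word 5: 'and'
Total words: 5

5


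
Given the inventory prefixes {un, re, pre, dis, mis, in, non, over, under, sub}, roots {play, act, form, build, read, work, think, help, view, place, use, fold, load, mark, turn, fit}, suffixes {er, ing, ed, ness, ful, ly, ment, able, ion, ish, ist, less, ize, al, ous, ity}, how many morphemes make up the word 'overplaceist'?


Segmenting 'overplaceist' against the inventory:
  'over' -> prefix (morpheme 1)
  'place' -> root (morpheme 2)
  'ist' -> suffix (morpheme 3)
Total morphemes: 3

3
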